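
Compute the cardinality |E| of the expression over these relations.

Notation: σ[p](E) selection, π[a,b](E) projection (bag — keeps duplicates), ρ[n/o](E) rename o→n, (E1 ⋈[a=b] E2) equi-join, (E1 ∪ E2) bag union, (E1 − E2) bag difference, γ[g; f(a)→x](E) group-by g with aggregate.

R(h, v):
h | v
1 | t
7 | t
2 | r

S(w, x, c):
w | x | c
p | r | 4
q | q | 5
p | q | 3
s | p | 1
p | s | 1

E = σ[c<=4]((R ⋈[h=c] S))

Per-node cardinality:
  R → 3
  S → 5
  (R ⋈[h=c] S) → 2
  σ[c<=4]((R ⋈[h=c] S)) → 2

|E| = 2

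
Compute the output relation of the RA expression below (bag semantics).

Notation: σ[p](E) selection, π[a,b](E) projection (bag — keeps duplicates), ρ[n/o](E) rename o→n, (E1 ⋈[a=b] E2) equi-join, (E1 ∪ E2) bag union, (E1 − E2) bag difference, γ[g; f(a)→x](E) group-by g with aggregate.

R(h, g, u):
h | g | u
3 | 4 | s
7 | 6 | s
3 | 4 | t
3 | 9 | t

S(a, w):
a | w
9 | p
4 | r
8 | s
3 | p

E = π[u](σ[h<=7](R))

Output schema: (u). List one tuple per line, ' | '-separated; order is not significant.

Row counts bottom-up:
  R → 4
  σ[h<=7](R) → 4
  π[u](σ[h<=7](R)) → 4

== RESULT ==
u
s
s
t
t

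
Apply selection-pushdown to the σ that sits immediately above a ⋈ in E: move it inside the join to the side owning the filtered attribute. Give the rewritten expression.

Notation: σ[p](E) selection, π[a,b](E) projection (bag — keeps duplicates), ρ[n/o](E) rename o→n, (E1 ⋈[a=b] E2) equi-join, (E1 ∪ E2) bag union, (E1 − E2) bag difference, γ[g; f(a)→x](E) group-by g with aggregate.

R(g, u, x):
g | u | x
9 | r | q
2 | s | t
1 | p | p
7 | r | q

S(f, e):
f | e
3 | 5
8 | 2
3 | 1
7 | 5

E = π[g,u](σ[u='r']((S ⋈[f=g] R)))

σ filters on u, owned by the right side.
E' = π[g,u]((S ⋈[f=g] σ[u='r'](R)))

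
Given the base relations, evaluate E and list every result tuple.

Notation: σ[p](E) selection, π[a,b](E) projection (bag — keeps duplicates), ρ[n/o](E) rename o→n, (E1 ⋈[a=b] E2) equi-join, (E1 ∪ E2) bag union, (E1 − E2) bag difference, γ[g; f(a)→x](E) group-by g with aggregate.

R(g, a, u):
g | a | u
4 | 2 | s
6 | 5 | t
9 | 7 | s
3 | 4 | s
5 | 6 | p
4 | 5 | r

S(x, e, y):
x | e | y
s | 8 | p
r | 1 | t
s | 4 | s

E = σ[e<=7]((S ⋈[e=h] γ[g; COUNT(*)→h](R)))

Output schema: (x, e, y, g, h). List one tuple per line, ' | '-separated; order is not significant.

Per-node cardinality:
  S → 3
  R → 6
  γ[g; COUNT(*)→h](R) → 5
  (S ⋈[e=h] γ[g; COUNT(*)→h](R)) → 4
  σ[e<=7]((S ⋈[e=h] γ[g; COUNT(*)→h](R))) → 4

== RESULT ==
x | e | y | g | h
r | 1 | t | 3 | 1
r | 1 | t | 5 | 1
r | 1 | t | 6 | 1
r | 1 | t | 9 | 1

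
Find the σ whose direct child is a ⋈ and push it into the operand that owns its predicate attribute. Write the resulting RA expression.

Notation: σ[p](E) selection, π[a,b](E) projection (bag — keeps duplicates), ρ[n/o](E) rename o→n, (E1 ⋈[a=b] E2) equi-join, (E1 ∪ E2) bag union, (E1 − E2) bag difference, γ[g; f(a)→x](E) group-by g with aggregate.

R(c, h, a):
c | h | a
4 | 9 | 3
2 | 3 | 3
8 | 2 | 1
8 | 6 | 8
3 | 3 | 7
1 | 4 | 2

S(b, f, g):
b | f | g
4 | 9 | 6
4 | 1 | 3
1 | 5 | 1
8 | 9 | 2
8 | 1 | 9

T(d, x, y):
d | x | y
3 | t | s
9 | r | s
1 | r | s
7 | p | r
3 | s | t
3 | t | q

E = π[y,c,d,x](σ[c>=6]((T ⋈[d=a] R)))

σ filters on c, owned by the right side.
E' = π[y,c,d,x]((T ⋈[d=a] σ[c>=6](R)))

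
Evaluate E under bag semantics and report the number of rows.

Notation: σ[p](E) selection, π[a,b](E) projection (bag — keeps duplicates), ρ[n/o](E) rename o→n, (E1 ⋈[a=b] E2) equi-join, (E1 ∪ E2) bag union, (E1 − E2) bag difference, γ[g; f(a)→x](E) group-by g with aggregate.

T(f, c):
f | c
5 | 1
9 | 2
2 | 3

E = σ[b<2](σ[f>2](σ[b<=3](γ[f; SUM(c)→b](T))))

Row counts bottom-up:
  T → 3
  γ[f; SUM(c)→b](T) → 3
  σ[b<=3](γ[f; SUM(c)→b](T)) → 3
  σ[f>2](σ[b<=3](γ[f; SUM(c)→b](T))) → 2
  σ[b<2](σ[f>2](σ[b<=3](γ[f; SUM(c)→b](T)))) → 1

|E| = 1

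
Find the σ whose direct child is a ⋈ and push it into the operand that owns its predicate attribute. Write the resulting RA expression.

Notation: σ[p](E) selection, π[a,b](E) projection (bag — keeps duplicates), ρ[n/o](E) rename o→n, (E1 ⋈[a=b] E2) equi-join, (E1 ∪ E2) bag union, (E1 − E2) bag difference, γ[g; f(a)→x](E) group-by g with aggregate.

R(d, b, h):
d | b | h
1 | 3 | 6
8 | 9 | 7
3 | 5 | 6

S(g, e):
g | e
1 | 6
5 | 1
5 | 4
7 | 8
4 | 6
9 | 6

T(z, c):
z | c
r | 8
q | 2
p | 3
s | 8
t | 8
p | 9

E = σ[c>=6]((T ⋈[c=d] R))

σ filters on c, owned by the left side.
E' = (σ[c>=6](T) ⋈[c=d] R)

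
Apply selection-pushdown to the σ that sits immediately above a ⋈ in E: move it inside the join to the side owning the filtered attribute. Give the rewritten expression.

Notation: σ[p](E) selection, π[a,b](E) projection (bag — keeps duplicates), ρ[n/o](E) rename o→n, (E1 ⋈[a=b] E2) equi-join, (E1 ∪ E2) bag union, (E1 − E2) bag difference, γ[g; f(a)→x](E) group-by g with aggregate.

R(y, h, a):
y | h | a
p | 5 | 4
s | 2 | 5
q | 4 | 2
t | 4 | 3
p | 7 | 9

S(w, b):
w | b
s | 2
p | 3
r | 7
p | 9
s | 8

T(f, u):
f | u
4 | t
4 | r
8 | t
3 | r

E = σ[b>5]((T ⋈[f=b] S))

σ filters on b, owned by the right side.
E' = (T ⋈[f=b] σ[b>5](S))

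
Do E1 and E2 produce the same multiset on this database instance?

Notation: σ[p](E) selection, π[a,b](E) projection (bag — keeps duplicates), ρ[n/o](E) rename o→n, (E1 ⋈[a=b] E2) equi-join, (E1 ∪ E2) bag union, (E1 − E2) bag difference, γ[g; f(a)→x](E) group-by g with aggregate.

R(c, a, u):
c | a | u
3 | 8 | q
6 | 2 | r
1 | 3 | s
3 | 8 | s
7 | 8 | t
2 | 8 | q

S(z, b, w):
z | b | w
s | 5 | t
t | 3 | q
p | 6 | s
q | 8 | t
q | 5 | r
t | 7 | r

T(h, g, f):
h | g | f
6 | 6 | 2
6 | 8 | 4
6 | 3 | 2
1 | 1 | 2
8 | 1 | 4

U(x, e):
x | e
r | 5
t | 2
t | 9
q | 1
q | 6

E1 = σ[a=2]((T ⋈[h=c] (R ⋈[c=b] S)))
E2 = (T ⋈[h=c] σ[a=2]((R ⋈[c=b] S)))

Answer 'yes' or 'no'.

E1 stepwise |·|:
  T → 5
  R → 6
  S → 6
  (R ⋈[c=b] S) → 4
  (T ⋈[h=c] (R ⋈[c=b] S)) → 3
  σ[a=2]((T ⋈[h=c] (R ⋈[c=b] S))) → 3
E2 stepwise |·|:
  T → 5
  R → 6
  S → 6
  (R ⋈[c=b] S) → 4
  σ[a=2]((R ⋈[c=b] S)) → 1
  (T ⋈[h=c] σ[a=2]((R ⋈[c=b] S))) → 3

E1 and E2 produce the same multiset:
h | g | f | c | a | u | z | b | w
6 | 3 | 2 | 6 | 2 | r | p | 6 | s
6 | 6 | 2 | 6 | 2 | r | p | 6 | s
6 | 8 | 4 | 6 | 2 | r | p | 6 | s

yes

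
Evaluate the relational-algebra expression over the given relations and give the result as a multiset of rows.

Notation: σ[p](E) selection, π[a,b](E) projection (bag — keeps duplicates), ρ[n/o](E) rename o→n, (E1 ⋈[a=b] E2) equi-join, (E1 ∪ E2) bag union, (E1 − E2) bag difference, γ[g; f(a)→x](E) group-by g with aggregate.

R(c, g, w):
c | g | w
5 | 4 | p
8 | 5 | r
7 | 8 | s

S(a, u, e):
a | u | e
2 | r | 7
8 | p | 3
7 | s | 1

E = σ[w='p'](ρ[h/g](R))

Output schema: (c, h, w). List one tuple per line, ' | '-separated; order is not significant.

Per-node cardinality:
  R → 3
  ρ[h/g](R) → 3
  σ[w='p'](ρ[h/g](R)) → 1

== RESULT ==
c | h | w
5 | 4 | p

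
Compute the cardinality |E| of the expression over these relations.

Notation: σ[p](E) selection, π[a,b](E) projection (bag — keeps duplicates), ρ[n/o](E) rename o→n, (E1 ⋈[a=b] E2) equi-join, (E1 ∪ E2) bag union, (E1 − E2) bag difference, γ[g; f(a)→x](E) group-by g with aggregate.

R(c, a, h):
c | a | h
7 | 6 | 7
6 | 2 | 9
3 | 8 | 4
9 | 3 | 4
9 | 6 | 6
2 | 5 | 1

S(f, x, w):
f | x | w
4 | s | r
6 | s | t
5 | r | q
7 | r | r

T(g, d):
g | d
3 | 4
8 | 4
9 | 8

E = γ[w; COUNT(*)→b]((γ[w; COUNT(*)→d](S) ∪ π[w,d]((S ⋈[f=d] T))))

Subexpression sizes:
  S → 4
  γ[w; COUNT(*)→d](S) → 3
  S → 4
  T → 3
  (S ⋈[f=d] T) → 2
  π[w,d]((S ⋈[f=d] T)) → 2
  (γ[w; COUNT(*)→d](S) ∪ π[w,d]((S ⋈[f=d] T))) → 5
  γ[w; COUNT(*)→b]((γ[w; COUNT(*)→d](S) ∪ π[w,d]((S ⋈[f=d] T)))) → 3

|E| = 3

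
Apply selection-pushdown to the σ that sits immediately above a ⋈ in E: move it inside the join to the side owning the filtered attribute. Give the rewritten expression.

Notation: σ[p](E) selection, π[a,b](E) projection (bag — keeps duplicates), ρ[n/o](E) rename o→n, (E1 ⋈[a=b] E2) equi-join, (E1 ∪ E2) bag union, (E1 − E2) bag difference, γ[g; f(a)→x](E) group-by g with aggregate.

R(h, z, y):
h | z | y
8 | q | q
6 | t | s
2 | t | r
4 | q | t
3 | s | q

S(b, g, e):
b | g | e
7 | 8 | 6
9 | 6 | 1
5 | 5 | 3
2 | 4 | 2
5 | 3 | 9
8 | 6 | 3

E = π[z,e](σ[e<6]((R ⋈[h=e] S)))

σ filters on e, owned by the right side.
E' = π[z,e]((R ⋈[h=e] σ[e<6](S)))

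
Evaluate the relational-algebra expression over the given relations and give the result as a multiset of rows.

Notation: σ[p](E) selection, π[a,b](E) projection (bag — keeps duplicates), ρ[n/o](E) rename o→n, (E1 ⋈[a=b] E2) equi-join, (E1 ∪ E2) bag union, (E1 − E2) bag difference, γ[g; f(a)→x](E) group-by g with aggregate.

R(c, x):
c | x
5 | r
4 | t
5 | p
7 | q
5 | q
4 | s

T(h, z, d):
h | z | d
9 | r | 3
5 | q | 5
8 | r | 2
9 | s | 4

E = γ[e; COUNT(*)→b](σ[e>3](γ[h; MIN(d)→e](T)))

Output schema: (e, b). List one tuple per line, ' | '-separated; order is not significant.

Per-node cardinality:
  T → 4
  γ[h; MIN(d)→e](T) → 3
  σ[e>3](γ[h; MIN(d)→e](T)) → 1
  γ[e; COUNT(*)→b](σ[e>3](γ[h; MIN(d)→e](T))) → 1

== RESULT ==
e | b
5 | 1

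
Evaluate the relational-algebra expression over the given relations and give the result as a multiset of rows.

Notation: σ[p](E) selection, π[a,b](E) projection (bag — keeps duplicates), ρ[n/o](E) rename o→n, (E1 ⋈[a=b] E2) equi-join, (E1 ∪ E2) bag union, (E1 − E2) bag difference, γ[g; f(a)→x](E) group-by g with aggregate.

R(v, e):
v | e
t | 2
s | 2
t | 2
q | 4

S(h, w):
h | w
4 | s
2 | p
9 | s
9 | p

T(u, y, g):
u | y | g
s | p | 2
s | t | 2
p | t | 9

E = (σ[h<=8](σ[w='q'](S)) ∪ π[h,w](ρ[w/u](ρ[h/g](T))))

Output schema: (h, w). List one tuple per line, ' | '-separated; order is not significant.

Row counts bottom-up:
  S → 4
  σ[w='q'](S) → 0
  σ[h<=8](σ[w='q'](S)) → 0
  T → 3
  ρ[h/g](T) → 3
  ρ[w/u](ρ[h/g](T)) → 3
  π[h,w](ρ[w/u](ρ[h/g](T))) → 3
  (σ[h<=8](σ[w='q'](S)) ∪ π[h,w](ρ[w/u](ρ[h/g](T)))) → 3

== RESULT ==
h | w
2 | s
2 | s
9 | p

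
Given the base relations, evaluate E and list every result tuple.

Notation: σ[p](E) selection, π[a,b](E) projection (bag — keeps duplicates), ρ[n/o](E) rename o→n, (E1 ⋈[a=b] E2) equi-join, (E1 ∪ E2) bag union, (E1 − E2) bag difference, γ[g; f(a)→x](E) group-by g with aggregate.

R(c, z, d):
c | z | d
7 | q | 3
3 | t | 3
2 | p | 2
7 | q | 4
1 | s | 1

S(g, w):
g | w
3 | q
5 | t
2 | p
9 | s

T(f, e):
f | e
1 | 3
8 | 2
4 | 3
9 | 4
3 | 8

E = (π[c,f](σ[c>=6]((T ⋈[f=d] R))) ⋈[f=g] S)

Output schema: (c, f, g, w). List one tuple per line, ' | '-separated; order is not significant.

Per-node cardinality:
  T → 5
  R → 5
  (T ⋈[f=d] R) → 4
  σ[c>=6]((T ⋈[f=d] R)) → 2
  π[c,f](σ[c>=6]((T ⋈[f=d] R))) → 2
  S → 4
  (π[c,f](σ[c>=6]((T ⋈[f=d] R))) ⋈[f=g] S) → 1

== RESULT ==
c | f | g | w
7 | 3 | 3 | q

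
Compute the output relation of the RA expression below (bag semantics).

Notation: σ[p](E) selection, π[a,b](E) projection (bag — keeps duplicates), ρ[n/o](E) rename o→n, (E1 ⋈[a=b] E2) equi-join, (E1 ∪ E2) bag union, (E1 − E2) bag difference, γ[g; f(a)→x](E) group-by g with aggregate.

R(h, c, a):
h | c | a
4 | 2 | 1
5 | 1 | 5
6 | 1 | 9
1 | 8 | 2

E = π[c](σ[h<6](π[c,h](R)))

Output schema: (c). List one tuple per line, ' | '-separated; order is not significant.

Stepwise |·|:
  R → 4
  π[c,h](R) → 4
  σ[h<6](π[c,h](R)) → 3
  π[c](σ[h<6](π[c,h](R))) → 3

== RESULT ==
c
1
2
8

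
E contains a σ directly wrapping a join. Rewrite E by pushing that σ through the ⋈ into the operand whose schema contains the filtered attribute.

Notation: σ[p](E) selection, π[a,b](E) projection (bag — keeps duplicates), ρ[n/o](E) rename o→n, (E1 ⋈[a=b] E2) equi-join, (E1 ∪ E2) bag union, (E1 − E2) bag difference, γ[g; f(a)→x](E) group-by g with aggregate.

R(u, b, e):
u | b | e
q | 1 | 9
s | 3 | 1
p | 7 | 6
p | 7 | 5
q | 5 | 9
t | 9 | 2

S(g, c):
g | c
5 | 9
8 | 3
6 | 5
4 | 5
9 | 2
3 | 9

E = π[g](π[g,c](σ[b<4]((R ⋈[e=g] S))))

σ filters on b, owned by the left side.
E' = π[g](π[g,c]((σ[b<4](R) ⋈[e=g] S)))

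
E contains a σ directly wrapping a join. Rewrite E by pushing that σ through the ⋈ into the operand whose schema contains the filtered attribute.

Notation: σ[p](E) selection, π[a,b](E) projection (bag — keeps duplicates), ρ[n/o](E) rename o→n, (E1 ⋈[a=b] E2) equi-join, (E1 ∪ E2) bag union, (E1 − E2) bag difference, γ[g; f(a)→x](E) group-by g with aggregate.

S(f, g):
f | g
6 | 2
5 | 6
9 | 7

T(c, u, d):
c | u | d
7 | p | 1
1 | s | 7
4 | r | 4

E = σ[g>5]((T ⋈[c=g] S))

σ filters on g, owned by the right side.
E' = (T ⋈[c=g] σ[g>5](S))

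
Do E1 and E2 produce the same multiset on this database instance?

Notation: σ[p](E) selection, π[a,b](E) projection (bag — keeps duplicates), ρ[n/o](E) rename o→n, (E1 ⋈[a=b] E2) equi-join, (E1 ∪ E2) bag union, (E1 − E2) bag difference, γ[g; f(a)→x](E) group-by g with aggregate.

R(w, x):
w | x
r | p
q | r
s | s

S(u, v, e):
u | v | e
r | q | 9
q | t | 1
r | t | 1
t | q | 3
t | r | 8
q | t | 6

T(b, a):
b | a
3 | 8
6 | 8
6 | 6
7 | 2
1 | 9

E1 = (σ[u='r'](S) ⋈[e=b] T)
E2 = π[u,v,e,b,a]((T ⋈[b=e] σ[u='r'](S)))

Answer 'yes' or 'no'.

E1 per-node cardinality:
  S → 6
  σ[u='r'](S) → 2
  T → 5
  (σ[u='r'](S) ⋈[e=b] T) → 1
E2 per-node cardinality:
  T → 5
  S → 6
  σ[u='r'](S) → 2
  (T ⋈[b=e] σ[u='r'](S)) → 1
  π[u,v,e,b,a]((T ⋈[b=e] σ[u='r'](S))) → 1

E1 and E2 produce the same multiset:
u | v | e | b | a
r | t | 1 | 1 | 9

yes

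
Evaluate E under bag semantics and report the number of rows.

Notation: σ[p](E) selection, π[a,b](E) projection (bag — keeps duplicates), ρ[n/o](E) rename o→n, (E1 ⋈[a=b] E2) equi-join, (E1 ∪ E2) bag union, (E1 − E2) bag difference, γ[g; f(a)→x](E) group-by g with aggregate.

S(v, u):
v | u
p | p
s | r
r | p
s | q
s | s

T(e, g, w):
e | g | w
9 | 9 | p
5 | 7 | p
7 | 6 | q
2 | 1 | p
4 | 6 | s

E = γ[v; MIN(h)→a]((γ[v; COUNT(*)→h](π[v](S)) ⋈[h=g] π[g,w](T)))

Subexpression sizes:
  S → 5
  π[v](S) → 5
  γ[v; COUNT(*)→h](π[v](S)) → 3
  T → 5
  π[g,w](T) → 5
  (γ[v; COUNT(*)→h](π[v](S)) ⋈[h=g] π[g,w](T)) → 2
  γ[v; MIN(h)→a]((γ[v; COUNT(*)→h](π[v](S)) ⋈[h=g] π[g,w](T))) → 2

|E| = 2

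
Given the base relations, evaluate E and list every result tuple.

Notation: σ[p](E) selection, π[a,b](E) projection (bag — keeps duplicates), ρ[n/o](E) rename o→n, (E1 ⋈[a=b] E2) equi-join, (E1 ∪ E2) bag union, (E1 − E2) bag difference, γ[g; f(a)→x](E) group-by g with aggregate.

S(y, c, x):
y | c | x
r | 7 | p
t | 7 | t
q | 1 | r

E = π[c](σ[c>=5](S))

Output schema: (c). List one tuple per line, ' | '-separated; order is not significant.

Per-node cardinality:
  S → 3
  σ[c>=5](S) → 2
  π[c](σ[c>=5](S)) → 2

== RESULT ==
c
7
7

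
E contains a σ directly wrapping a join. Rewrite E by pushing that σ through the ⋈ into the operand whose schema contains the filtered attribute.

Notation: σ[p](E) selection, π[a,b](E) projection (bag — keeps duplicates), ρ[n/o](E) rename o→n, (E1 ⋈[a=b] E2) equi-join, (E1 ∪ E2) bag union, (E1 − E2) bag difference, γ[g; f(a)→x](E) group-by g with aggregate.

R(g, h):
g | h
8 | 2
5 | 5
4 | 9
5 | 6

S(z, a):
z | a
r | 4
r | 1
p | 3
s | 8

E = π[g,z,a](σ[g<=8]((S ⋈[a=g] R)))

σ filters on g, owned by the right side.
E' = π[g,z,a]((S ⋈[a=g] σ[g<=8](R)))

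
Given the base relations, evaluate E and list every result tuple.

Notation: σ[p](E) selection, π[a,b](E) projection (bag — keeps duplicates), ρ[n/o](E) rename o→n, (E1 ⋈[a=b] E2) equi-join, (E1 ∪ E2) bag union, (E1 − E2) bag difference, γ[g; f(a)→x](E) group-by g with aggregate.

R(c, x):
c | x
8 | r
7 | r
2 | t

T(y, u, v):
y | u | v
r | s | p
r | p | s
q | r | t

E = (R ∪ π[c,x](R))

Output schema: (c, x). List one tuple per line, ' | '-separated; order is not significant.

Row counts bottom-up:
  R → 3
  R → 3
  π[c,x](R) → 3
  (R ∪ π[c,x](R)) → 6

== RESULT ==
c | x
2 | t
2 | t
7 | r
7 | r
8 | r
8 | r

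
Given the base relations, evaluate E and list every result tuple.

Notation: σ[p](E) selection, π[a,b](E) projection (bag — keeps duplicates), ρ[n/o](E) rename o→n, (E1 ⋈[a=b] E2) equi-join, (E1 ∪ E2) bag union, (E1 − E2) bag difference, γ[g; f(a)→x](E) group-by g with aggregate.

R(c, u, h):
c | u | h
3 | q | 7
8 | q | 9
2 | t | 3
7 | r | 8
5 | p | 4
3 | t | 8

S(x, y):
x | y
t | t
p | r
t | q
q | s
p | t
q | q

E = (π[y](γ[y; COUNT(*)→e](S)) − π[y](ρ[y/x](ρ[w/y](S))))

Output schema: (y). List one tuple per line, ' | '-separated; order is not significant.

Row counts bottom-up:
  S → 6
  γ[y; COUNT(*)→e](S) → 4
  π[y](γ[y; COUNT(*)→e](S)) → 4
  S → 6
  ρ[w/y](S) → 6
  ρ[y/x](ρ[w/y](S)) → 6
  π[y](ρ[y/x](ρ[w/y](S))) → 6
  (π[y](γ[y; COUNT(*)→e](S)) − π[y](ρ[y/x](ρ[w/y](S)))) → 2

== RESULT ==
y
r
s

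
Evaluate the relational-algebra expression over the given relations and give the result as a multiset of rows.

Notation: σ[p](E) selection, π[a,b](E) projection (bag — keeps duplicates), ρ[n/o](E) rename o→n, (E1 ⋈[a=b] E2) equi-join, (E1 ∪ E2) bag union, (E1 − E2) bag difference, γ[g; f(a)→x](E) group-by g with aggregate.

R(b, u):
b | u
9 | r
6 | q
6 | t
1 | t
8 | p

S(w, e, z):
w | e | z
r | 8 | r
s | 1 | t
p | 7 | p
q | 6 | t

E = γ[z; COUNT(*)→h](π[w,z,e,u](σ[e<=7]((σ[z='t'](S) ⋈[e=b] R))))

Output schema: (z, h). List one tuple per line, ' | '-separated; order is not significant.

Stepwise |·|:
  S → 4
  σ[z='t'](S) → 2
  R → 5
  (σ[z='t'](S) ⋈[e=b] R) → 3
  σ[e<=7]((σ[z='t'](S) ⋈[e=b] R)) → 3
  π[w,z,e,u](σ[e<=7]((σ[z='t'](S) ⋈[e=b] R))) → 3
  γ[z; COUNT(*)→h](π[w,z,e,u](σ[e<=7]((σ[z='t'](S) ⋈[e=b] R)))) → 1

== RESULT ==
z | h
t | 3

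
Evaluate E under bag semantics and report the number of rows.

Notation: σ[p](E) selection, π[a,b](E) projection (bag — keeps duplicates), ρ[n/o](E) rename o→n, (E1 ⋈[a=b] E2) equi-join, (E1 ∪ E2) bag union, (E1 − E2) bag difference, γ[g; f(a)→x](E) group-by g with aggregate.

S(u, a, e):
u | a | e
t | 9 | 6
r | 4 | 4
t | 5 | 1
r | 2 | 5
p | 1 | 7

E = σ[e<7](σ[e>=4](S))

Stepwise |·|:
  S → 5
  σ[e>=4](S) → 4
  σ[e<7](σ[e>=4](S)) → 3

|E| = 3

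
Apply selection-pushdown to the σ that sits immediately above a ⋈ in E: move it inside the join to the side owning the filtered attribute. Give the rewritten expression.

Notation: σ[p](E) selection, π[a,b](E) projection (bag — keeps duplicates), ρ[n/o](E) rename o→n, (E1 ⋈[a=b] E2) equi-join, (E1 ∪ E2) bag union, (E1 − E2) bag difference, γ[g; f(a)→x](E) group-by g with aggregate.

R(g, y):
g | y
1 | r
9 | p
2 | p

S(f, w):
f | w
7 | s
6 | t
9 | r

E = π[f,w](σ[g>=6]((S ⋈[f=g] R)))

σ filters on g, owned by the right side.
E' = π[f,w]((S ⋈[f=g] σ[g>=6](R)))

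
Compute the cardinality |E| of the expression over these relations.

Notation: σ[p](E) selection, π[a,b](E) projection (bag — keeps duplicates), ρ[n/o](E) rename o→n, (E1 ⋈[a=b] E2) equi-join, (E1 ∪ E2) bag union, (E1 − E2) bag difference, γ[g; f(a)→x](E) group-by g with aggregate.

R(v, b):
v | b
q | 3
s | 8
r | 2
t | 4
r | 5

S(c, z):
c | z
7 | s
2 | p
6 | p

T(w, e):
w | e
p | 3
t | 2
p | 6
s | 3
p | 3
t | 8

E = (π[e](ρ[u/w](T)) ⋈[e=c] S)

Stepwise |·|:
  T → 6
  ρ[u/w](T) → 6
  π[e](ρ[u/w](T)) → 6
  S → 3
  (π[e](ρ[u/w](T)) ⋈[e=c] S) → 2

|E| = 2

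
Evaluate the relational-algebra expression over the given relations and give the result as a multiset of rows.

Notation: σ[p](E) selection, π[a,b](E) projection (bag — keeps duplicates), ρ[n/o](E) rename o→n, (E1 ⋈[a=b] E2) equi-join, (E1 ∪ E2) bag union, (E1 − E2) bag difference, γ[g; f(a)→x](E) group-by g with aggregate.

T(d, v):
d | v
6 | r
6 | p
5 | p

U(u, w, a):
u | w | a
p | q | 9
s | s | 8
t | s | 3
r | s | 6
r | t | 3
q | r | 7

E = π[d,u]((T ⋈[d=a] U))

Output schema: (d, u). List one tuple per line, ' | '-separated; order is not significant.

Per-node cardinality:
  T → 3
  U → 6
  (T ⋈[d=a] U) → 2
  π[d,u]((T ⋈[d=a] U)) → 2

== RESULT ==
d | u
6 | r
6 | r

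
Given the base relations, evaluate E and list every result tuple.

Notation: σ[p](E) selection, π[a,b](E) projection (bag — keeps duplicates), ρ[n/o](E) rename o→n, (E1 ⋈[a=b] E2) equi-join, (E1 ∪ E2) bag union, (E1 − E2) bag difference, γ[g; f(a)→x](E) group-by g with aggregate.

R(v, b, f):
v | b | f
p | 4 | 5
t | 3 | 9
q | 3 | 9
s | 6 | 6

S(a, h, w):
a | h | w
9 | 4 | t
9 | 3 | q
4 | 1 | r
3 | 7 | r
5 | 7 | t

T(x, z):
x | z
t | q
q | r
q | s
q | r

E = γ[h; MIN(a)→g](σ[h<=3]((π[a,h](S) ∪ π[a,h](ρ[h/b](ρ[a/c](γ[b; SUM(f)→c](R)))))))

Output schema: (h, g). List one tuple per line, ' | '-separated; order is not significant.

Stepwise |·|:
  S → 5
  π[a,h](S) → 5
  R → 4
  γ[b; SUM(f)→c](R) → 3
  ρ[a/c](γ[b; SUM(f)→c](R)) → 3
  ρ[h/b](ρ[a/c](γ[b; SUM(f)→c](R))) → 3
  π[a,h](ρ[h/b](ρ[a/c](γ[b; SUM(f)→c](R)))) → 3
  (π[a,h](S) ∪ π[a,h](ρ[h/b](ρ[a/c](γ[b; SUM(f)→c](R))))) → 8
  σ[h<=3]((π[a,h](S) ∪ π[a,h](ρ[h/b](ρ[a/c](γ[b; SUM(f)→c](R)))))) → 3
  γ[h; MIN(a)→g](σ[h<=3]((π[a,h](S) ∪ π[a,h](ρ[h/b](ρ[a/c](γ[b; SUM(f)→c](R))))))) → 2

== RESULT ==
h | g
1 | 4
3 | 9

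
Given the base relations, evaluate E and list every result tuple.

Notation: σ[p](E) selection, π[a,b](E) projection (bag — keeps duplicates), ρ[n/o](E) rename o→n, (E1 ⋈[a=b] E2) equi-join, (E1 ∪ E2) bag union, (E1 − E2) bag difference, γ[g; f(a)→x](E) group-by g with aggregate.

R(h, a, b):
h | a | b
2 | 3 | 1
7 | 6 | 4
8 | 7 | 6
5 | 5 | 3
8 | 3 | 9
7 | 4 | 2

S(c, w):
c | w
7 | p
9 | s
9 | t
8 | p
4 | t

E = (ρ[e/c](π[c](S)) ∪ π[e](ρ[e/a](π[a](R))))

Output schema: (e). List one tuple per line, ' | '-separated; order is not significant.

Stepwise |·|:
  S → 5
  π[c](S) → 5
  ρ[e/c](π[c](S)) → 5
  R → 6
  π[a](R) → 6
  ρ[e/a](π[a](R)) → 6
  π[e](ρ[e/a](π[a](R))) → 6
  (ρ[e/c](π[c](S)) ∪ π[e](ρ[e/a](π[a](R)))) → 11

== RESULT ==
e
3
3
4
4
5
6
7
7
8
9
9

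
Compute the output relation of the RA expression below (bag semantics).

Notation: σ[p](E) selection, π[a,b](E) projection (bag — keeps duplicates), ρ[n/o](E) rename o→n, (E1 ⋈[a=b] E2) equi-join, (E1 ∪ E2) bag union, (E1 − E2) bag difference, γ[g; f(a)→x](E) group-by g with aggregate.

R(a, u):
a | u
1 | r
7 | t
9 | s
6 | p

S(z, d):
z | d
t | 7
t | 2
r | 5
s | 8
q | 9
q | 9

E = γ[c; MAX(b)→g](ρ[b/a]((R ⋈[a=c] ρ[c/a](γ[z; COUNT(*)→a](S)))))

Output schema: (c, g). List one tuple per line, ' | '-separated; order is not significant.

Stepwise |·|:
  R → 4
  S → 6
  γ[z; COUNT(*)→a](S) → 4
  ρ[c/a](γ[z; COUNT(*)→a](S)) → 4
  (R ⋈[a=c] ρ[c/a](γ[z; COUNT(*)→a](S))) → 2
  ρ[b/a]((R ⋈[a=c] ρ[c/a](γ[z; COUNT(*)→a](S)))) → 2
  γ[c; MAX(b)→g](ρ[b/a]((R ⋈[a=c] ρ[c/a](γ[z; COUNT(*)→a](S))))) → 1

== RESULT ==
c | g
1 | 1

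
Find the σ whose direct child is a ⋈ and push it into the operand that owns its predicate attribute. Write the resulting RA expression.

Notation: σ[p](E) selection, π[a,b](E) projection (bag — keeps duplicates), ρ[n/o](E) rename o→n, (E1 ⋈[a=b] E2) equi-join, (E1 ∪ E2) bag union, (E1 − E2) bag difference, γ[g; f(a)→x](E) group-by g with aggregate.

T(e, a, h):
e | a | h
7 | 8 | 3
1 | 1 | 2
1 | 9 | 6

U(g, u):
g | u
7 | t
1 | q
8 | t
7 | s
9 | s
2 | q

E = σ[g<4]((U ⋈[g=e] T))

σ filters on g, owned by the left side.
E' = (σ[g<4](U) ⋈[g=e] T)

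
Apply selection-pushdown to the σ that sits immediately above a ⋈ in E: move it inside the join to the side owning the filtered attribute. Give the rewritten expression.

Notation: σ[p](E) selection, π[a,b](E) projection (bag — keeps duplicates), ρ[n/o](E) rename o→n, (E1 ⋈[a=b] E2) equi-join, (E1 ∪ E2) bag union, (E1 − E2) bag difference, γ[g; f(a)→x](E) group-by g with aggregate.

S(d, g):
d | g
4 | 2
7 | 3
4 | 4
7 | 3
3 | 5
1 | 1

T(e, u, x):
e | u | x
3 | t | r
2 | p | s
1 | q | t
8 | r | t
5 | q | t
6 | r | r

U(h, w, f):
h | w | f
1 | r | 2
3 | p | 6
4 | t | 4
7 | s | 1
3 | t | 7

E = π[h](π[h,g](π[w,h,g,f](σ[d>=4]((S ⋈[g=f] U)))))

σ filters on d, owned by the left side.
E' = π[h](π[h,g](π[w,h,g,f]((σ[d>=4](S) ⋈[g=f] U))))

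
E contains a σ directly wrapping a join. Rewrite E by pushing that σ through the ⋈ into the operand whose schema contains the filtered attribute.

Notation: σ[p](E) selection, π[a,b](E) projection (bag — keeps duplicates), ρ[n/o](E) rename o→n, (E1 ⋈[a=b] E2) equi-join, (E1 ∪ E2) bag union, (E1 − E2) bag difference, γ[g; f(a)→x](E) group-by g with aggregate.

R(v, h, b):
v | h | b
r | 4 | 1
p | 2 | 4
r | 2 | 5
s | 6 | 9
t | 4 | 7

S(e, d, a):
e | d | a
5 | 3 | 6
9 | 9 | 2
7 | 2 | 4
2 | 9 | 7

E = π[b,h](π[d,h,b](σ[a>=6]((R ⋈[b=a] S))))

σ filters on a, owned by the right side.
E' = π[b,h](π[d,h,b]((R ⋈[b=a] σ[a>=6](S))))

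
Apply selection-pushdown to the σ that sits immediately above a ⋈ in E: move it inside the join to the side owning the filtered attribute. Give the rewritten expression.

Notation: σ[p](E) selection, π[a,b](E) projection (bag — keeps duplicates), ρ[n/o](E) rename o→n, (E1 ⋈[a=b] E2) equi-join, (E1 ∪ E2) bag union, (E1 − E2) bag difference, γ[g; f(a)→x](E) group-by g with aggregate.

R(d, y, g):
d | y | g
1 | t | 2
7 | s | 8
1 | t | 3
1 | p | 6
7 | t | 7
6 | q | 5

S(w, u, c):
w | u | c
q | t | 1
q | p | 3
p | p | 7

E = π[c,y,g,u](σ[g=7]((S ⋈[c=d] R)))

σ filters on g, owned by the right side.
E' = π[c,y,g,u]((S ⋈[c=d] σ[g=7](R)))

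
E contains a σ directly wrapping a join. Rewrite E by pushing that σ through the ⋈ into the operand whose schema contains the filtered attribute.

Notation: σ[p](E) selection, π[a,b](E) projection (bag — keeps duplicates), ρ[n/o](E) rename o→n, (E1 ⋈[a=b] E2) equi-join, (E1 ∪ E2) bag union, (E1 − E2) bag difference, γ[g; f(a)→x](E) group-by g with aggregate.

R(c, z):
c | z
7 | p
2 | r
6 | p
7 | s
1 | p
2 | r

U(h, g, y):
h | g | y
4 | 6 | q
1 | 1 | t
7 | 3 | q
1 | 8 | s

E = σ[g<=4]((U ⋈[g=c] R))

σ filters on g, owned by the left side.
E' = (σ[g<=4](U) ⋈[g=c] R)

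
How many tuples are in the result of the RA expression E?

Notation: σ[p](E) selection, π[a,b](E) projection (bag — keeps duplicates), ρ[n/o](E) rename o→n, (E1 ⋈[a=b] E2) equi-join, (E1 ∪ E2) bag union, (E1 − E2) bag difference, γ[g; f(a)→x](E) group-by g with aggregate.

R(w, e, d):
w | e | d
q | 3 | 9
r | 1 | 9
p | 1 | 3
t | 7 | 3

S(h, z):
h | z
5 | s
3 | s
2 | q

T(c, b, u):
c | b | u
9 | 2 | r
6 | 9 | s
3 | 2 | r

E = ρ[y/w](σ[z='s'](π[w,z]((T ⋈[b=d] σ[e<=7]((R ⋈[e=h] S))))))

Stepwise |·|:
  T → 3
  R → 4
  S → 3
  (R ⋈[e=h] S) → 1
  σ[e<=7]((R ⋈[e=h] S)) → 1
  (T ⋈[b=d] σ[e<=7]((R ⋈[e=h] S))) → 1
  π[w,z]((T ⋈[b=d] σ[e<=7]((R ⋈[e=h] S)))) → 1
  σ[z='s'](π[w,z]((T ⋈[b=d] σ[e<=7]((R ⋈[e=h] S))))) → 1
  ρ[y/w](σ[z='s'](π[w,z]((T ⋈[b=d] σ[e<=7]((R ⋈[e=h] S)))))) → 1

|E| = 1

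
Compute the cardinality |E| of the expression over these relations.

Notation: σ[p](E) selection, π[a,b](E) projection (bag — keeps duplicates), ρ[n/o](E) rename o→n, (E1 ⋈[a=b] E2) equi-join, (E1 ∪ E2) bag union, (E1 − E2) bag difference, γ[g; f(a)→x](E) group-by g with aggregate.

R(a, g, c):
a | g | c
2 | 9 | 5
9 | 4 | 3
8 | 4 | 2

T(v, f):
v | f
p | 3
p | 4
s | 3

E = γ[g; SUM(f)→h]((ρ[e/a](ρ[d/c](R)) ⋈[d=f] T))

Stepwise |·|:
  R → 3
  ρ[d/c](R) → 3
  ρ[e/a](ρ[d/c](R)) → 3
  T → 3
  (ρ[e/a](ρ[d/c](R)) ⋈[d=f] T) → 2
  γ[g; SUM(f)→h]((ρ[e/a](ρ[d/c](R)) ⋈[d=f] T)) → 1

|E| = 1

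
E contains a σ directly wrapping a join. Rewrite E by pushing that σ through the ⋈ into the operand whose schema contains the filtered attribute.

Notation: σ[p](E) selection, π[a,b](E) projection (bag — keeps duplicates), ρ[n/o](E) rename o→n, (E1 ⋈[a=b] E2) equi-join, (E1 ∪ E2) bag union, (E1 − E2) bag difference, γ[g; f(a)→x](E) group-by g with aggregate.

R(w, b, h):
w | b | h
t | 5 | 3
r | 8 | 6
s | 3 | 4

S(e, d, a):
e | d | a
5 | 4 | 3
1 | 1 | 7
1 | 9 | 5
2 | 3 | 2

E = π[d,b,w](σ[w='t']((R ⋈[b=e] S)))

σ filters on w, owned by the left side.
E' = π[d,b,w]((σ[w='t'](R) ⋈[b=e] S))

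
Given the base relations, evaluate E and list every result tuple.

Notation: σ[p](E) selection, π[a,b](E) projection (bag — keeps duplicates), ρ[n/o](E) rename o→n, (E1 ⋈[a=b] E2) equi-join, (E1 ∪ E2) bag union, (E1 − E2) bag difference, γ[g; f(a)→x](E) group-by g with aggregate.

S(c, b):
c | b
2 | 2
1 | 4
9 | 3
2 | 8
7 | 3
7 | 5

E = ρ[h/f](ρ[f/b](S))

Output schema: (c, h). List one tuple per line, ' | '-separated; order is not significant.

Stepwise |·|:
  S → 6
  ρ[f/b](S) → 6
  ρ[h/f](ρ[f/b](S)) → 6

== RESULT ==
c | h
1 | 4
2 | 2
2 | 8
7 | 3
7 | 5
9 | 3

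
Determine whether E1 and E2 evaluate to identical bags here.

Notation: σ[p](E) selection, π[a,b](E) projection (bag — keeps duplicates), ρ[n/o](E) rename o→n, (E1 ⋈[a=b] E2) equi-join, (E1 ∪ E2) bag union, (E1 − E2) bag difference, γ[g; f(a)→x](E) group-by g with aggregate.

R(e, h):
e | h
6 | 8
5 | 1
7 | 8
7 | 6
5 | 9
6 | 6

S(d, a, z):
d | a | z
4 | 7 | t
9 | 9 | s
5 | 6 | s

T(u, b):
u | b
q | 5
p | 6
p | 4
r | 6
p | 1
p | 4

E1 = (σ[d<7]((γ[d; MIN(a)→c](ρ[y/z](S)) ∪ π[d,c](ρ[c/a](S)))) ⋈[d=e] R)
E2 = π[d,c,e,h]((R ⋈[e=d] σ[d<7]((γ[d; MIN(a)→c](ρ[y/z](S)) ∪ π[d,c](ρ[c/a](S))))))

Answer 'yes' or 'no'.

E1 stepwise |·|:
  S → 3
  ρ[y/z](S) → 3
  γ[d; MIN(a)→c](ρ[y/z](S)) → 3
  S → 3
  ρ[c/a](S) → 3
  π[d,c](ρ[c/a](S)) → 3
  (γ[d; MIN(a)→c](ρ[y/z](S)) ∪ π[d,c](ρ[c/a](S))) → 6
  σ[d<7]((γ[d; MIN(a)→c](ρ[y/z](S)) ∪ π[d,c](ρ[c/a](S)))) → 4
  R → 6
  (σ[d<7]((γ[d; MIN(a)→c](ρ[y/z](S)) ∪ π[d,c](ρ[c/a](S)))) ⋈[d=e] R) → 4
E2 stepwise |·|:
  R → 6
  S → 3
  ρ[y/z](S) → 3
  γ[d; MIN(a)→c](ρ[y/z](S)) → 3
  S → 3
  ρ[c/a](S) → 3
  π[d,c](ρ[c/a](S)) → 3
  (γ[d; MIN(a)→c](ρ[y/z](S)) ∪ π[d,c](ρ[c/a](S))) → 6
  σ[d<7]((γ[d; MIN(a)→c](ρ[y/z](S)) ∪ π[d,c](ρ[c/a](S)))) → 4
  (R ⋈[e=d] σ[d<7]((γ[d; MIN(a)→c](ρ[y/z](S)) ∪ π[d,c](ρ[c/a](S))))) → 4
  π[d,c,e,h]((R ⋈[e=d] σ[d<7]((γ[d; MIN(a)→c](ρ[y/z](S)) ∪ π[d,c](ρ[c/a](S)))))) → 4

E1 and E2 produce the same multiset:
d | c | e | h
5 | 6 | 5 | 1
5 | 6 | 5 | 1
5 | 6 | 5 | 9
5 | 6 | 5 | 9

yes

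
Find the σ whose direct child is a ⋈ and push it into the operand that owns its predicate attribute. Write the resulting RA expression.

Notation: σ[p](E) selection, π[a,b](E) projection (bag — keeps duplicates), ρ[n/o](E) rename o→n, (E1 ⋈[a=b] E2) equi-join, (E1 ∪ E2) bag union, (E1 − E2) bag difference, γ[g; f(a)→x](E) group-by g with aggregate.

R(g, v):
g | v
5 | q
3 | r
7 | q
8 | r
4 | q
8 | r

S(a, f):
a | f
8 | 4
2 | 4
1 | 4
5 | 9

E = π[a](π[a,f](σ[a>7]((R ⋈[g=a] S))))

σ filters on a, owned by the right side.
E' = π[a](π[a,f]((R ⋈[g=a] σ[a>7](S))))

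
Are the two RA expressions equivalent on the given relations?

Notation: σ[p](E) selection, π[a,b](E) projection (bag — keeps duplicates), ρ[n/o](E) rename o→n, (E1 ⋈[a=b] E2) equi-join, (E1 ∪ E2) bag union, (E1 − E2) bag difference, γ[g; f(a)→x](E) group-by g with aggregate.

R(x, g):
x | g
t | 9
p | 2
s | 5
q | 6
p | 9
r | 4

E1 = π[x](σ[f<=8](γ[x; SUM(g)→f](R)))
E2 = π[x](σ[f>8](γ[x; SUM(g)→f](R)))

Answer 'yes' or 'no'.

E1 row counts bottom-up:
  R → 6
  γ[x; SUM(g)→f](R) → 5
  σ[f<=8](γ[x; SUM(g)→f](R)) → 3
  π[x](σ[f<=8](γ[x; SUM(g)→f](R))) → 3
E2 row counts bottom-up:
  R → 6
  γ[x; SUM(g)→f](R) → 5
  σ[f>8](γ[x; SUM(g)→f](R)) → 2
  π[x](σ[f>8](γ[x; SUM(g)→f](R))) → 2

E1 result:
x
q
r
s
E2 result:
x
p
t
Witness: ('t',) appears 0× in E1 but 1× in E2.

no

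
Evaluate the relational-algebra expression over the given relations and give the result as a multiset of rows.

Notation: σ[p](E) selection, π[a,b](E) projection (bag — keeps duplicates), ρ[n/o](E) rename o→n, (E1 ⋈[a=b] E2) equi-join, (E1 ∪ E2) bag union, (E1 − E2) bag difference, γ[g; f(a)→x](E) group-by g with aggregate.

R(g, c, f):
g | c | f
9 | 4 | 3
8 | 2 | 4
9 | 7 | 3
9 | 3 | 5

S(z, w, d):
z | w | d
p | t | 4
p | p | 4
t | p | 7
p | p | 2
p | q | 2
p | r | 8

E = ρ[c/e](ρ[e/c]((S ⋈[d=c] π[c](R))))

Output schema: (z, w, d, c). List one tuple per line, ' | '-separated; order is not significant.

Stepwise |·|:
  S → 6
  R → 4
  π[c](R) → 4
  (S ⋈[d=c] π[c](R)) → 5
  ρ[e/c]((S ⋈[d=c] π[c](R))) → 5
  ρ[c/e](ρ[e/c]((S ⋈[d=c] π[c](R)))) → 5

== RESULT ==
z | w | d | c
p | p | 2 | 2
p | p | 4 | 4
p | q | 2 | 2
p | t | 4 | 4
t | p | 7 | 7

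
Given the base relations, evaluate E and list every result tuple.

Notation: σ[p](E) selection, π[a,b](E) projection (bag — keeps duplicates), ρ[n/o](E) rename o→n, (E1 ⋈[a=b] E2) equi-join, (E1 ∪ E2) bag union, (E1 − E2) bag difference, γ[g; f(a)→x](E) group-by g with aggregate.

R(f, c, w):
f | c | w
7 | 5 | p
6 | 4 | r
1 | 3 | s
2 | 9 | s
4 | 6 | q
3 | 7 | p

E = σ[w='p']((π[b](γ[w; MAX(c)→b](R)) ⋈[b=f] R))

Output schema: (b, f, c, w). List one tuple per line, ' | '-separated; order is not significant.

Row counts bottom-up:
  R → 6
  γ[w; MAX(c)→b](R) → 4
  π[b](γ[w; MAX(c)→b](R)) → 4
  R → 6
  (π[b](γ[w; MAX(c)→b](R)) ⋈[b=f] R) → 3
  σ[w='p']((π[b](γ[w; MAX(c)→b](R)) ⋈[b=f] R)) → 1

== RESULT ==
b | f | c | w
7 | 7 | 5 | p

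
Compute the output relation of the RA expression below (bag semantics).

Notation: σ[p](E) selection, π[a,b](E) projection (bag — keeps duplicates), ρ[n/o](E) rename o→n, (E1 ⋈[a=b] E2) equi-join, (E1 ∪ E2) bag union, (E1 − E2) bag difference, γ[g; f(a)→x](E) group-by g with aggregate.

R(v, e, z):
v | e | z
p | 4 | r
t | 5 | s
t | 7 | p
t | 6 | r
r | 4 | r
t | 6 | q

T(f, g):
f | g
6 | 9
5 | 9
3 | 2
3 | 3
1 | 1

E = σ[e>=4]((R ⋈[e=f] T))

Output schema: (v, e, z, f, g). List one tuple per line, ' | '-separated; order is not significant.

Per-node cardinality:
  R → 6
  T → 5
  (R ⋈[e=f] T) → 3
  σ[e>=4]((R ⋈[e=f] T)) → 3

== RESULT ==
v | e | z | f | g
t | 5 | s | 5 | 9
t | 6 | q | 6 | 9
t | 6 | r | 6 | 9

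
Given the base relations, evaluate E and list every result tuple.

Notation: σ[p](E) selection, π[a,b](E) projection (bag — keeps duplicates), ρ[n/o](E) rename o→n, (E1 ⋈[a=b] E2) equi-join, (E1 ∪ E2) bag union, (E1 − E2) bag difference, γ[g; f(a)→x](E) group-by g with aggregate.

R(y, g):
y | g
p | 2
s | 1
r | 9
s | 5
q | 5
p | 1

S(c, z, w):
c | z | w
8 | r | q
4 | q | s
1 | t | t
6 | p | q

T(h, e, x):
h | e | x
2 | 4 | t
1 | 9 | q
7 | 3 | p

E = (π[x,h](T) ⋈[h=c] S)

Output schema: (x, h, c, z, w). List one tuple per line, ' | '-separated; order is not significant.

Stepwise |·|:
  T → 3
  π[x,h](T) → 3
  S → 4
  (π[x,h](T) ⋈[h=c] S) → 1

== RESULT ==
x | h | c | z | w
q | 1 | 1 | t | t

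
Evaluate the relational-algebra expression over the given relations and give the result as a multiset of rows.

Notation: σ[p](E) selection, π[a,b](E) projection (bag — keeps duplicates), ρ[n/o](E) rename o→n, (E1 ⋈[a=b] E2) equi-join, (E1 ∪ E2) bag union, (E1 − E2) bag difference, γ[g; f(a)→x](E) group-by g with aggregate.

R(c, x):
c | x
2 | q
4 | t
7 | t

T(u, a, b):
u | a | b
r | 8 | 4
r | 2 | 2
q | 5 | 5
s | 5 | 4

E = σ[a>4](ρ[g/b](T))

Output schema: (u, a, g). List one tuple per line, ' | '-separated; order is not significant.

Per-node cardinality:
  T → 4
  ρ[g/b](T) → 4
  σ[a>4](ρ[g/b](T)) → 3

== RESULT ==
u | a | g
q | 5 | 5
r | 8 | 4
s | 5 | 4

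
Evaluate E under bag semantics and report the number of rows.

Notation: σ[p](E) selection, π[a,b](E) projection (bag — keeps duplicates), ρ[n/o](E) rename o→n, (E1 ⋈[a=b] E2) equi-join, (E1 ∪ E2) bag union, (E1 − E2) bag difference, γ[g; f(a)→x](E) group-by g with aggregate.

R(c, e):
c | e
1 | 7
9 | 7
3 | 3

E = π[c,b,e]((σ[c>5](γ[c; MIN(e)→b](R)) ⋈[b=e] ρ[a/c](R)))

Row counts bottom-up:
  R → 3
  γ[c; MIN(e)→b](R) → 3
  σ[c>5](γ[c; MIN(e)→b](R)) → 1
  R → 3
  ρ[a/c](R) → 3
  (σ[c>5](γ[c; MIN(e)→b](R)) ⋈[b=e] ρ[a/c](R)) → 2
  π[c,b,e]((σ[c>5](γ[c; MIN(e)→b](R)) ⋈[b=e] ρ[a/c](R))) → 2

|E| = 2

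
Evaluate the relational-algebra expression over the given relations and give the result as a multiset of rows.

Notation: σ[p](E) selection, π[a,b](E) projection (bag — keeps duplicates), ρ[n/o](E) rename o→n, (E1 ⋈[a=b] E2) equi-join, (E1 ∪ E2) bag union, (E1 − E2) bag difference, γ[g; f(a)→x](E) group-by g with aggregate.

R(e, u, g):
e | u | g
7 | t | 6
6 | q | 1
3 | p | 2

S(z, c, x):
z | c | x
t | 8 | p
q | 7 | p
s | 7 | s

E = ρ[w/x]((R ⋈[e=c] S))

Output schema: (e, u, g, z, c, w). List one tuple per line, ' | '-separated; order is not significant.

Row counts bottom-up:
  R → 3
  S → 3
  (R ⋈[e=c] S) → 2
  ρ[w/x]((R ⋈[e=c] S)) → 2

== RESULT ==
e | u | g | z | c | w
7 | t | 6 | q | 7 | p
7 | t | 6 | s | 7 | s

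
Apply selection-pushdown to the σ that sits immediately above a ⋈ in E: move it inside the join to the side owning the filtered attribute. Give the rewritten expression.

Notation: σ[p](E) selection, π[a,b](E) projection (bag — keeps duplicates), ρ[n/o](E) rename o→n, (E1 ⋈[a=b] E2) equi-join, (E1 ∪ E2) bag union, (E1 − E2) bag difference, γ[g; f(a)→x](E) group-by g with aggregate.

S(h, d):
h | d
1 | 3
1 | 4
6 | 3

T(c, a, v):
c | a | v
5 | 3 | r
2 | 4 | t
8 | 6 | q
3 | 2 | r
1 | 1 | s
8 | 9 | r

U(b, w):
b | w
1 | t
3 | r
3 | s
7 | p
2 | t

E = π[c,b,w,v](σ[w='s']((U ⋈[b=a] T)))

σ filters on w, owned by the left side.
E' = π[c,b,w,v]((σ[w='s'](U) ⋈[b=a] T))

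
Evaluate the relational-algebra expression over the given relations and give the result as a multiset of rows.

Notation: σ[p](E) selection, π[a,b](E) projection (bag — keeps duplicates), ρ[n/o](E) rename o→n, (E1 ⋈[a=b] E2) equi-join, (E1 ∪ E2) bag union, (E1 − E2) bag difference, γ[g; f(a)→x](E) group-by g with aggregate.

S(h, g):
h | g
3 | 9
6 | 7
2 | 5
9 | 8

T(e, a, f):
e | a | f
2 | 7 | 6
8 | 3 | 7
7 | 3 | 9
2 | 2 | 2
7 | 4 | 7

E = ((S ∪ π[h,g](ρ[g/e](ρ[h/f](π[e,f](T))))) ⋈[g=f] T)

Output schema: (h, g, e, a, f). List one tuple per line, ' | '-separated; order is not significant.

Stepwise |·|:
  S → 4
  T → 5
  π[e,f](T) → 5
  ρ[h/f](π[e,f](T)) → 5
  ρ[g/e](ρ[h/f](π[e,f](T))) → 5
  π[h,g](ρ[g/e](ρ[h/f](π[e,f](T)))) → 5
  (S ∪ π[h,g](ρ[g/e](ρ[h/f](π[e,f](T))))) → 9
  T → 5
  ((S ∪ π[h,g](ρ[g/e](ρ[h/f](π[e,f](T))))) ⋈[g=f] T) → 9

== RESULT ==
h | g | e | a | f
2 | 2 | 2 | 2 | 2
3 | 9 | 7 | 3 | 9
6 | 2 | 2 | 2 | 2
6 | 7 | 7 | 4 | 7
6 | 7 | 8 | 3 | 7
7 | 7 | 7 | 4 | 7
7 | 7 | 8 | 3 | 7
9 | 7 | 7 | 4 | 7
9 | 7 | 8 | 3 | 7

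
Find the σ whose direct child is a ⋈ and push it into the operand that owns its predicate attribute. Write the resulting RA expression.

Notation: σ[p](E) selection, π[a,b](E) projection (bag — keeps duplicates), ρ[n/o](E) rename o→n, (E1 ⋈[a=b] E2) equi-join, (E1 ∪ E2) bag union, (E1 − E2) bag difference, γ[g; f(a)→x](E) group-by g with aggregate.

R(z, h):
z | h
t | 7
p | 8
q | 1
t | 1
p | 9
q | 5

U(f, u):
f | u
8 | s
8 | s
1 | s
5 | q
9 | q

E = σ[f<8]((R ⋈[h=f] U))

σ filters on f, owned by the right side.
E' = (R ⋈[h=f] σ[f<8](U))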